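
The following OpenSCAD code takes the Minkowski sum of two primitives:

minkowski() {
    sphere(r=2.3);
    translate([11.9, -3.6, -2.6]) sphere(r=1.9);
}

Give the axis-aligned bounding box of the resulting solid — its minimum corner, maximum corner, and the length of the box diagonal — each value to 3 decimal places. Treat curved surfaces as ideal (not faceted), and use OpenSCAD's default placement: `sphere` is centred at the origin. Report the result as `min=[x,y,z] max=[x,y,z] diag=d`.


min=[7.700,-7.800,-6.800] max=[16.100,0.600,1.600] diag=14.549

A = translate([11.9, -3.6, -2.6]) sphere(r=1.9) → bbox [10,-5.5,-4.5] .. [13.8,-1.7,-0.7]
B = sphere(r=2.3) → bbox [-2.3,-2.3,-2.3] .. [2.3,2.3,2.3]
lo = A.lo+B.lo = [10-2.3, -5.5-2.3, -4.5-2.3] = [7.700,-7.800,-6.800]
hi = A.hi+B.hi = [13.8+2.3, -1.7+2.3, -0.7+2.3] = [16.100,0.600,1.600]
diag = √(8.4²+8.4²+8.4²) = √211.68 = 14.549


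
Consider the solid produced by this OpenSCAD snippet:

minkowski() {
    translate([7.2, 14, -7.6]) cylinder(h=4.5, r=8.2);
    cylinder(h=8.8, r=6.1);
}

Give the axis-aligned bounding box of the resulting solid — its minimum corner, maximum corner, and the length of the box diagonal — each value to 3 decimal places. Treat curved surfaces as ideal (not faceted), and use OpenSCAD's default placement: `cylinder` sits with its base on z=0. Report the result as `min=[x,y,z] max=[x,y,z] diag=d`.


min=[-7.100,-0.300,-7.600] max=[21.500,28.300,5.700] diag=42.577

A = translate([7.2, 14, -7.6]) cylinder(h=4.5, r=8.2) → bbox [-1,5.8,-7.6] .. [15.4,22.2,-3.1]
B = cylinder(h=8.8, r=6.1) → bbox [-6.1,-6.1,0] .. [6.1,6.1,8.8]
lo = A.lo+B.lo = [-1-6.1, 5.8-6.1, -7.6+0] = [-7.100,-0.300,-7.600]
hi = A.hi+B.hi = [15.4+6.1, 22.2+6.1, -3.1+8.8] = [21.500,28.300,5.700]
diag = √(28.6²+28.6²+13.3²) = √1812.81 = 42.577


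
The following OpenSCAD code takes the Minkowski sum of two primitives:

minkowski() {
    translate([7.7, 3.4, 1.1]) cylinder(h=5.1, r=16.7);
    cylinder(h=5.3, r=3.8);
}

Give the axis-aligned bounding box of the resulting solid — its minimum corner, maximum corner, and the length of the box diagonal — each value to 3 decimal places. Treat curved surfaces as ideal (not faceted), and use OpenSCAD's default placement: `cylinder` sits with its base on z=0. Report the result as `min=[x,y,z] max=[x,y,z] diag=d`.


min=[-12.800,-17.100,1.100] max=[28.200,23.900,11.500] diag=58.908

A = translate([7.7, 3.4, 1.1]) cylinder(h=5.1, r=16.7) → bbox [-9,-13.3,1.1] .. [24.4,20.1,6.2]
B = cylinder(h=5.3, r=3.8) → bbox [-3.8,-3.8,0] .. [3.8,3.8,5.3]
lo = A.lo+B.lo = [-9-3.8, -13.3-3.8, 1.1+0] = [-12.800,-17.100,1.100]
hi = A.hi+B.hi = [24.4+3.8, 20.1+3.8, 6.2+5.3] = [28.200,23.900,11.500]
diag = √(41²+41²+10.4²) = √3470.16 = 58.908


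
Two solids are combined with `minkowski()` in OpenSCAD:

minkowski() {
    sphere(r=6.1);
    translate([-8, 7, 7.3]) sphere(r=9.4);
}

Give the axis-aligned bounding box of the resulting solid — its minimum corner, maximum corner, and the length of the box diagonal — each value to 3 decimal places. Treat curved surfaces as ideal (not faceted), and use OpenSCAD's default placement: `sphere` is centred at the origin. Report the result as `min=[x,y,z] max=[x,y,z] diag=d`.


min=[-23.500,-8.500,-8.200] max=[7.500,22.500,22.800] diag=53.694

A = translate([-8, 7, 7.3]) sphere(r=9.4) → bbox [-17.4,-2.4,-2.1] .. [1.4,16.4,16.7]
B = sphere(r=6.1) → bbox [-6.1,-6.1,-6.1] .. [6.1,6.1,6.1]
lo = A.lo+B.lo = [-17.4-6.1, -2.4-6.1, -2.1-6.1] = [-23.500,-8.500,-8.200]
hi = A.hi+B.hi = [1.4+6.1, 16.4+6.1, 16.7+6.1] = [7.500,22.500,22.800]
diag = √(31²+31²+31²) = √2883 = 53.694


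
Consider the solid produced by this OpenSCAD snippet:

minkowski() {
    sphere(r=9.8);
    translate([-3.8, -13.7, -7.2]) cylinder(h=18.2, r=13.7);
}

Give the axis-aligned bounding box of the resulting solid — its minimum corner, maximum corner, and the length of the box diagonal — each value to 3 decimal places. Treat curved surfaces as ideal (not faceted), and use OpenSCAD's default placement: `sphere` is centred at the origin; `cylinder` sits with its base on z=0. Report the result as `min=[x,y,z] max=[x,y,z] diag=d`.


min=[-27.300,-37.200,-17.000] max=[19.700,9.800,20.800] diag=76.465

A = translate([-3.8, -13.7, -7.2]) cylinder(h=18.2, r=13.7) → bbox [-17.5,-27.4,-7.2] .. [9.9,0,11]
B = sphere(r=9.8) → bbox [-9.8,-9.8,-9.8] .. [9.8,9.8,9.8]
lo = A.lo+B.lo = [-17.5-9.8, -27.4-9.8, -7.2-9.8] = [-27.300,-37.200,-17.000]
hi = A.hi+B.hi = [9.9+9.8, 0+9.8, 11+9.8] = [19.700,9.800,20.800]
diag = √(47²+47²+37.8²) = √5846.84 = 76.465


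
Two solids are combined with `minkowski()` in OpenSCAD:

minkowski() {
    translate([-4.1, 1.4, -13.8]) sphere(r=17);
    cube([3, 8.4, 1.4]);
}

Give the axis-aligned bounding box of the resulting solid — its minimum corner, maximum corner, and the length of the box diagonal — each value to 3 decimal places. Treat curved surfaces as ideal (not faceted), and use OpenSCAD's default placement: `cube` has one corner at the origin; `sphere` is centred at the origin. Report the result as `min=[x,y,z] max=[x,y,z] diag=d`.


min=[-21.100,-15.600,-30.800] max=[15.900,26.800,4.600] diag=66.482

A = translate([-4.1, 1.4, -13.8]) sphere(r=17) → bbox [-21.1,-15.6,-30.8] .. [12.9,18.4,3.2]
B = cube([3, 8.4, 1.4]) → bbox [0,0,0] .. [3,8.4,1.4]
lo = A.lo+B.lo = [-21.1+0, -15.6+0, -30.8+0] = [-21.100,-15.600,-30.800]
hi = A.hi+B.hi = [12.9+3, 18.4+8.4, 3.2+1.4] = [15.900,26.800,4.600]
diag = √(37²+42.4²+35.4²) = √4419.92 = 66.482


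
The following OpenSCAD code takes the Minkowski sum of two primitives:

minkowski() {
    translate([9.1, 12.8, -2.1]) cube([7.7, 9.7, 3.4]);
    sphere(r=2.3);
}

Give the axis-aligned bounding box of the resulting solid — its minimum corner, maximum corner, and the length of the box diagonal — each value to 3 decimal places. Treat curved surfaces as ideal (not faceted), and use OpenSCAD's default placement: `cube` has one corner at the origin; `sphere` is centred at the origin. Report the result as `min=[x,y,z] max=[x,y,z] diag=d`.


min=[6.800,10.500,-4.400] max=[19.100,24.800,3.600] diag=20.489

A = translate([9.1, 12.8, -2.1]) cube([7.7, 9.7, 3.4]) → bbox [9.1,12.8,-2.1] .. [16.8,22.5,1.3]
B = sphere(r=2.3) → bbox [-2.3,-2.3,-2.3] .. [2.3,2.3,2.3]
lo = A.lo+B.lo = [9.1-2.3, 12.8-2.3, -2.1-2.3] = [6.800,10.500,-4.400]
hi = A.hi+B.hi = [16.8+2.3, 22.5+2.3, 1.3+2.3] = [19.100,24.800,3.600]
diag = √(12.3²+14.3²+8²) = √419.78 = 20.489


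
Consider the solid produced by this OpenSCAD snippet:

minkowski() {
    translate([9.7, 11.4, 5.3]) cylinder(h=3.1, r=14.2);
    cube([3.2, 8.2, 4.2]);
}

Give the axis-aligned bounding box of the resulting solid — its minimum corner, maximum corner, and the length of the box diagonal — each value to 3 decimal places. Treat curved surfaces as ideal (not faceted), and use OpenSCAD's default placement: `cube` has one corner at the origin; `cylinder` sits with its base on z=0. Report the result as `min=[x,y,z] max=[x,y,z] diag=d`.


min=[-4.500,-2.800,5.300] max=[27.100,33.800,12.600] diag=48.902

A = translate([9.7, 11.4, 5.3]) cylinder(h=3.1, r=14.2) → bbox [-4.5,-2.8,5.3] .. [23.9,25.6,8.4]
B = cube([3.2, 8.2, 4.2]) → bbox [0,0,0] .. [3.2,8.2,4.2]
lo = A.lo+B.lo = [-4.5+0, -2.8+0, 5.3+0] = [-4.500,-2.800,5.300]
hi = A.hi+B.hi = [23.9+3.2, 25.6+8.2, 8.4+4.2] = [27.100,33.800,12.600]
diag = √(31.6²+36.6²+7.3²) = √2391.41 = 48.902


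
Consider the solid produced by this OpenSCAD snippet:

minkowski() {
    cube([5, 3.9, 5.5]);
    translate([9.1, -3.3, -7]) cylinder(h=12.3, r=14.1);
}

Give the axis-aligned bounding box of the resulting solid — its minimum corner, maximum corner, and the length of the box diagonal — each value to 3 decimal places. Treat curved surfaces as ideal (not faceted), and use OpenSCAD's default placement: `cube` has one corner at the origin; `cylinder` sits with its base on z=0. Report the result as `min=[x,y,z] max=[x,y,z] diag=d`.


min=[-5.000,-17.400,-7.000] max=[28.200,14.700,10.800] diag=49.492

A = translate([9.1, -3.3, -7]) cylinder(h=12.3, r=14.1) → bbox [-5,-17.4,-7] .. [23.2,10.8,5.3]
B = cube([5, 3.9, 5.5]) → bbox [0,0,0] .. [5,3.9,5.5]
lo = A.lo+B.lo = [-5+0, -17.4+0, -7+0] = [-5.000,-17.400,-7.000]
hi = A.hi+B.hi = [23.2+5, 10.8+3.9, 5.3+5.5] = [28.200,14.700,10.800]
diag = √(33.2²+32.1²+17.8²) = √2449.49 = 49.492


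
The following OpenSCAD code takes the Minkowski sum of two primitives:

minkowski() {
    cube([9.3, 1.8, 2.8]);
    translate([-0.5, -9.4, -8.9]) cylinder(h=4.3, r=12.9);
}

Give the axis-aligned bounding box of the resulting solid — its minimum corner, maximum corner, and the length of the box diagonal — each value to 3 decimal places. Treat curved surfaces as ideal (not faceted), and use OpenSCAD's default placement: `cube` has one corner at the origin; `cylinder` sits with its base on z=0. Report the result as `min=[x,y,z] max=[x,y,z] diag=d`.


min=[-13.400,-22.300,-8.900] max=[21.700,5.300,-1.800] diag=45.213

A = translate([-0.5, -9.4, -8.9]) cylinder(h=4.3, r=12.9) → bbox [-13.4,-22.3,-8.9] .. [12.4,3.5,-4.6]
B = cube([9.3, 1.8, 2.8]) → bbox [0,0,0] .. [9.3,1.8,2.8]
lo = A.lo+B.lo = [-13.4+0, -22.3+0, -8.9+0] = [-13.400,-22.300,-8.900]
hi = A.hi+B.hi = [12.4+9.3, 3.5+1.8, -4.6+2.8] = [21.700,5.300,-1.800]
diag = √(35.1²+27.6²+7.1²) = √2044.18 = 45.213


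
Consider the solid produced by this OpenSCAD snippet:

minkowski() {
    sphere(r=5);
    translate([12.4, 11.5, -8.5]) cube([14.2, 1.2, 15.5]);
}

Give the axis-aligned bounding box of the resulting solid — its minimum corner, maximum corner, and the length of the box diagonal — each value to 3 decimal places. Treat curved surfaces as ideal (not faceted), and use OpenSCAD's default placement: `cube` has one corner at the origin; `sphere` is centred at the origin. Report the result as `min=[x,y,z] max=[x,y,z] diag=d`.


min=[7.400,6.500,-13.500] max=[31.600,17.700,12.000] diag=36.896

A = translate([12.4, 11.5, -8.5]) cube([14.2, 1.2, 15.5]) → bbox [12.4,11.5,-8.5] .. [26.6,12.7,7]
B = sphere(r=5) → bbox [-5,-5,-5] .. [5,5,5]
lo = A.lo+B.lo = [12.4-5, 11.5-5, -8.5-5] = [7.400,6.500,-13.500]
hi = A.hi+B.hi = [26.6+5, 12.7+5, 7+5] = [31.600,17.700,12.000]
diag = √(24.2²+11.2²+25.5²) = √1361.33 = 36.896


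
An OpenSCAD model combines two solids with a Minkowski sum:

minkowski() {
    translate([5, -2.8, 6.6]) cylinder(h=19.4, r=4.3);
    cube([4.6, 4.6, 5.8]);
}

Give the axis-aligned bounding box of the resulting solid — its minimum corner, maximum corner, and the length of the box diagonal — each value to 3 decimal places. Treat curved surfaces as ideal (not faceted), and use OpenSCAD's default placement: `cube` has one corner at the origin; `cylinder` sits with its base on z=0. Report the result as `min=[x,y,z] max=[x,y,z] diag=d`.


min=[0.700,-7.100,6.600] max=[13.900,6.100,31.800] diag=31.361

A = translate([5, -2.8, 6.6]) cylinder(h=19.4, r=4.3) → bbox [0.7,-7.1,6.6] .. [9.3,1.5,26]
B = cube([4.6, 4.6, 5.8]) → bbox [0,0,0] .. [4.6,4.6,5.8]
lo = A.lo+B.lo = [0.7+0, -7.1+0, 6.6+0] = [0.700,-7.100,6.600]
hi = A.hi+B.hi = [9.3+4.6, 1.5+4.6, 26+5.8] = [13.900,6.100,31.800]
diag = √(13.2²+13.2²+25.2²) = √983.52 = 31.361


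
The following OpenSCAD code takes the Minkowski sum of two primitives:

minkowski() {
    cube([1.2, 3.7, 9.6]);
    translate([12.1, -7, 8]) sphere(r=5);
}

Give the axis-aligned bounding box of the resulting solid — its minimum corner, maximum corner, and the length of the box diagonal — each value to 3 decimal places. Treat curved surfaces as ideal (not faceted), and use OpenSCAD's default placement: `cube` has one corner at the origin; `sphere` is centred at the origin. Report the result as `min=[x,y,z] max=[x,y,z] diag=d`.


A = translate([12.1, -7, 8]) sphere(r=5) → bbox [7.1,-12,3] .. [17.1,-2,13]
B = cube([1.2, 3.7, 9.6]) → bbox [0,0,0] .. [1.2,3.7,9.6]
lo = A.lo+B.lo = [7.1+0, -12+0, 3+0] = [7.100,-12.000,3.000]
hi = A.hi+B.hi = [17.1+1.2, -2+3.7, 13+9.6] = [18.300,1.700,22.600]
diag = √(11.2²+13.7²+19.6²) = √697.29 = 26.406

min=[7.100,-12.000,3.000] max=[18.300,1.700,22.600] diag=26.406


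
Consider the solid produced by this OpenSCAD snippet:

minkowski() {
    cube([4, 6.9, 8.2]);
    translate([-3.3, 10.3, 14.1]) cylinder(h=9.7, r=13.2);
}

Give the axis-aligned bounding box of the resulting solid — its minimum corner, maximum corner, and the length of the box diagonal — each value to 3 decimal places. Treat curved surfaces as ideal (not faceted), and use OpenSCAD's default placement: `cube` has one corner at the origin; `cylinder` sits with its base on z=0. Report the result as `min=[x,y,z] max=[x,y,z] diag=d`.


min=[-16.500,-2.900,14.100] max=[13.900,30.400,32.000] diag=48.512

A = translate([-3.3, 10.3, 14.1]) cylinder(h=9.7, r=13.2) → bbox [-16.5,-2.9,14.1] .. [9.9,23.5,23.8]
B = cube([4, 6.9, 8.2]) → bbox [0,0,0] .. [4,6.9,8.2]
lo = A.lo+B.lo = [-16.5+0, -2.9+0, 14.1+0] = [-16.500,-2.900,14.100]
hi = A.hi+B.hi = [9.9+4, 23.5+6.9, 23.8+8.2] = [13.900,30.400,32.000]
diag = √(30.4²+33.3²+17.9²) = √2353.46 = 48.512


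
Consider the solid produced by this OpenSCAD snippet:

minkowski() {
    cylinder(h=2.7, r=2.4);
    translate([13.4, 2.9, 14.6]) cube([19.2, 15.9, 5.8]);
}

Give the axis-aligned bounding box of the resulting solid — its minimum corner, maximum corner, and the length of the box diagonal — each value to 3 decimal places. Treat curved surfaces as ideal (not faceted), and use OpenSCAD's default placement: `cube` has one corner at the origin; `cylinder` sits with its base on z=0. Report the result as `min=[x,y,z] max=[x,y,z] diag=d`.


A = translate([13.4, 2.9, 14.6]) cube([19.2, 15.9, 5.8]) → bbox [13.4,2.9,14.6] .. [32.6,18.8,20.4]
B = cylinder(h=2.7, r=2.4) → bbox [-2.4,-2.4,0] .. [2.4,2.4,2.7]
lo = A.lo+B.lo = [13.4-2.4, 2.9-2.4, 14.6+0] = [11.000,0.500,14.600]
hi = A.hi+B.hi = [32.6+2.4, 18.8+2.4, 20.4+2.7] = [35.000,21.200,23.100]
diag = √(24²+20.7²+8.5²) = √1076.74 = 32.814

min=[11.000,0.500,14.600] max=[35.000,21.200,23.100] diag=32.814


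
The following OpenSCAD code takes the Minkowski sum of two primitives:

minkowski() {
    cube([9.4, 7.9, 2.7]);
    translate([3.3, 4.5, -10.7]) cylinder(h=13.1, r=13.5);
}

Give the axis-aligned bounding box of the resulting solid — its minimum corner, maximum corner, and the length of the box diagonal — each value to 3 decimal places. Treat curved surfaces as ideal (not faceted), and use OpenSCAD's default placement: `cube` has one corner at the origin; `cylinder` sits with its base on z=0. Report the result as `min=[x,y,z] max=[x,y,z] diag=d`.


A = translate([3.3, 4.5, -10.7]) cylinder(h=13.1, r=13.5) → bbox [-10.2,-9,-10.7] .. [16.8,18,2.4]
B = cube([9.4, 7.9, 2.7]) → bbox [0,0,0] .. [9.4,7.9,2.7]
lo = A.lo+B.lo = [-10.2+0, -9+0, -10.7+0] = [-10.200,-9.000,-10.700]
hi = A.hi+B.hi = [16.8+9.4, 18+7.9, 2.4+2.7] = [26.200,25.900,5.100]
diag = √(36.4²+34.9²+15.8²) = √2792.61 = 52.845

min=[-10.200,-9.000,-10.700] max=[26.200,25.900,5.100] diag=52.845


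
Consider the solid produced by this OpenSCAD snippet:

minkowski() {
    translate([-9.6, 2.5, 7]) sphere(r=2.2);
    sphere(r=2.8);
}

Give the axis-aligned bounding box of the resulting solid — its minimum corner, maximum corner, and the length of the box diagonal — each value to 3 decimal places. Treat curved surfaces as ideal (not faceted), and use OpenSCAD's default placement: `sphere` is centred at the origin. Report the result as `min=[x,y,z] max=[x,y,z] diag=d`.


min=[-14.600,-2.500,2.000] max=[-4.600,7.500,12.000] diag=17.321

A = translate([-9.6, 2.5, 7]) sphere(r=2.2) → bbox [-11.8,0.3,4.8] .. [-7.4,4.7,9.2]
B = sphere(r=2.8) → bbox [-2.8,-2.8,-2.8] .. [2.8,2.8,2.8]
lo = A.lo+B.lo = [-11.8-2.8, 0.3-2.8, 4.8-2.8] = [-14.600,-2.500,2.000]
hi = A.hi+B.hi = [-7.4+2.8, 4.7+2.8, 9.2+2.8] = [-4.600,7.500,12.000]
diag = √(10²+10²+10²) = √300 = 17.321


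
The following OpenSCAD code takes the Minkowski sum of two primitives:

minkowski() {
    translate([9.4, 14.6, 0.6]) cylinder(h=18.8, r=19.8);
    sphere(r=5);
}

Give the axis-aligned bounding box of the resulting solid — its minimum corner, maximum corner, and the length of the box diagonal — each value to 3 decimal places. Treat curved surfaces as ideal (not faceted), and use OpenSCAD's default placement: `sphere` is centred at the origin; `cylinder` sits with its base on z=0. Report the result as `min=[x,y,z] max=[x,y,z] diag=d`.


min=[-15.400,-10.200,-4.400] max=[34.200,39.400,24.400] diag=75.827

A = translate([9.4, 14.6, 0.6]) cylinder(h=18.8, r=19.8) → bbox [-10.4,-5.2,0.6] .. [29.2,34.4,19.4]
B = sphere(r=5) → bbox [-5,-5,-5] .. [5,5,5]
lo = A.lo+B.lo = [-10.4-5, -5.2-5, 0.6-5] = [-15.400,-10.200,-4.400]
hi = A.hi+B.hi = [29.2+5, 34.4+5, 19.4+5] = [34.200,39.400,24.400]
diag = √(49.6²+49.6²+28.8²) = √5749.76 = 75.827


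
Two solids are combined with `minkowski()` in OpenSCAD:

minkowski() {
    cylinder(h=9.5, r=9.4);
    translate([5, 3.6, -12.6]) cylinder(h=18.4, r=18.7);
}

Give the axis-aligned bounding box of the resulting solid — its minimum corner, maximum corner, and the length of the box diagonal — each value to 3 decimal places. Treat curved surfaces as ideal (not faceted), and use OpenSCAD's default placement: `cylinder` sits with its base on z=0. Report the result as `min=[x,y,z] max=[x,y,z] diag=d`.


A = translate([5, 3.6, -12.6]) cylinder(h=18.4, r=18.7) → bbox [-13.7,-15.1,-12.6] .. [23.7,22.3,5.8]
B = cylinder(h=9.5, r=9.4) → bbox [-9.4,-9.4,0] .. [9.4,9.4,9.5]
lo = A.lo+B.lo = [-13.7-9.4, -15.1-9.4, -12.6+0] = [-23.100,-24.500,-12.600]
hi = A.hi+B.hi = [23.7+9.4, 22.3+9.4, 5.8+9.5] = [33.100,31.700,15.300]
diag = √(56.2²+56.2²+27.9²) = √7095.29 = 84.234

min=[-23.100,-24.500,-12.600] max=[33.100,31.700,15.300] diag=84.234


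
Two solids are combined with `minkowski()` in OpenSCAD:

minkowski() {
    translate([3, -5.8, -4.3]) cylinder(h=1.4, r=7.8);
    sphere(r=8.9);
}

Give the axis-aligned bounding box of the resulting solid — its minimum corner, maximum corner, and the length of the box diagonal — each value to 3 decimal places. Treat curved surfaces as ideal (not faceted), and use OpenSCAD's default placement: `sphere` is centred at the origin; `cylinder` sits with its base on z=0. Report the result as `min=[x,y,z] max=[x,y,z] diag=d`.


min=[-13.700,-22.500,-13.200] max=[19.700,10.900,6.000] diag=50.988

A = translate([3, -5.8, -4.3]) cylinder(h=1.4, r=7.8) → bbox [-4.8,-13.6,-4.3] .. [10.8,2,-2.9]
B = sphere(r=8.9) → bbox [-8.9,-8.9,-8.9] .. [8.9,8.9,8.9]
lo = A.lo+B.lo = [-4.8-8.9, -13.6-8.9, -4.3-8.9] = [-13.700,-22.500,-13.200]
hi = A.hi+B.hi = [10.8+8.9, 2+8.9, -2.9+8.9] = [19.700,10.900,6.000]
diag = √(33.4²+33.4²+19.2²) = √2599.76 = 50.988


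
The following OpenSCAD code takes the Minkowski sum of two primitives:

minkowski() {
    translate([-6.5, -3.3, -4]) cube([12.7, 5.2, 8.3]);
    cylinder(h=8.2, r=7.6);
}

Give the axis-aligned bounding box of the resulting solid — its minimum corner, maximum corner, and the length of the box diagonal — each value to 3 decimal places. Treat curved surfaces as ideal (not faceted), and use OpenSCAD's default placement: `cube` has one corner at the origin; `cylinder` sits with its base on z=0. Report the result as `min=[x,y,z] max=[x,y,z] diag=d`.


min=[-14.100,-10.900,-4.000] max=[13.800,9.500,12.500] diag=38.299

A = translate([-6.5, -3.3, -4]) cube([12.7, 5.2, 8.3]) → bbox [-6.5,-3.3,-4] .. [6.2,1.9,4.3]
B = cylinder(h=8.2, r=7.6) → bbox [-7.6,-7.6,0] .. [7.6,7.6,8.2]
lo = A.lo+B.lo = [-6.5-7.6, -3.3-7.6, -4+0] = [-14.100,-10.900,-4.000]
hi = A.hi+B.hi = [6.2+7.6, 1.9+7.6, 4.3+8.2] = [13.800,9.500,12.500]
diag = √(27.9²+20.4²+16.5²) = √1466.82 = 38.299


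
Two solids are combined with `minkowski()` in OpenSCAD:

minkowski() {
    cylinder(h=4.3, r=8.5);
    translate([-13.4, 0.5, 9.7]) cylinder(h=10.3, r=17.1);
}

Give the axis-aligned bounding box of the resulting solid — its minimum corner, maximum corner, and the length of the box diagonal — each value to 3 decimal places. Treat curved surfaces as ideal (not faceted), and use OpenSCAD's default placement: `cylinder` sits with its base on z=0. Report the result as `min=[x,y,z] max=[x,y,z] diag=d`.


A = translate([-13.4, 0.5, 9.7]) cylinder(h=10.3, r=17.1) → bbox [-30.5,-16.6,9.7] .. [3.7,17.6,20]
B = cylinder(h=4.3, r=8.5) → bbox [-8.5,-8.5,0] .. [8.5,8.5,4.3]
lo = A.lo+B.lo = [-30.5-8.5, -16.6-8.5, 9.7+0] = [-39.000,-25.100,9.700]
hi = A.hi+B.hi = [3.7+8.5, 17.6+8.5, 20+4.3] = [12.200,26.100,24.300]
diag = √(51.2²+51.2²+14.6²) = √5456.04 = 73.865

min=[-39.000,-25.100,9.700] max=[12.200,26.100,24.300] diag=73.865


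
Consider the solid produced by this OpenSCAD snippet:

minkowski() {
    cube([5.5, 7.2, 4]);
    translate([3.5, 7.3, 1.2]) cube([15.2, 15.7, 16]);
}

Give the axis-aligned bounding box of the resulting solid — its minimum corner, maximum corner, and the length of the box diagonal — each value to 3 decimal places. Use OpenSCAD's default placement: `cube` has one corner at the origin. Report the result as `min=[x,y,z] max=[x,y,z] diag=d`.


min=[3.500,7.300,1.200] max=[24.200,30.200,21.200] diag=36.782

A = translate([3.5, 7.3, 1.2]) cube([15.2, 15.7, 16]) → bbox [3.5,7.3,1.2] .. [18.7,23,17.2]
B = cube([5.5, 7.2, 4]) → bbox [0,0,0] .. [5.5,7.2,4]
lo = A.lo+B.lo = [3.5+0, 7.3+0, 1.2+0] = [3.500,7.300,1.200]
hi = A.hi+B.hi = [18.7+5.5, 23+7.2, 17.2+4] = [24.200,30.200,21.200]
diag = √(20.7²+22.9²+20²) = √1352.9 = 36.782


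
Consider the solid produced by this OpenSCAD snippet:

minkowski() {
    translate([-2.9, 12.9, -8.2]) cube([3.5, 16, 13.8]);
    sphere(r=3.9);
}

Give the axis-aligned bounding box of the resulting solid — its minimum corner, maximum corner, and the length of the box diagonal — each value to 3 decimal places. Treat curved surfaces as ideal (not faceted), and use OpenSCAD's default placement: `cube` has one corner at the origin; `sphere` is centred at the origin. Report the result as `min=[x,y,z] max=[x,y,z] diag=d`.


A = translate([-2.9, 12.9, -8.2]) cube([3.5, 16, 13.8]) → bbox [-2.9,12.9,-8.2] .. [0.6,28.9,5.6]
B = sphere(r=3.9) → bbox [-3.9,-3.9,-3.9] .. [3.9,3.9,3.9]
lo = A.lo+B.lo = [-2.9-3.9, 12.9-3.9, -8.2-3.9] = [-6.800,9.000,-12.100]
hi = A.hi+B.hi = [0.6+3.9, 28.9+3.9, 5.6+3.9] = [4.500,32.800,9.500]
diag = √(11.3²+23.8²+21.6²) = √1160.69 = 34.069

min=[-6.800,9.000,-12.100] max=[4.500,32.800,9.500] diag=34.069


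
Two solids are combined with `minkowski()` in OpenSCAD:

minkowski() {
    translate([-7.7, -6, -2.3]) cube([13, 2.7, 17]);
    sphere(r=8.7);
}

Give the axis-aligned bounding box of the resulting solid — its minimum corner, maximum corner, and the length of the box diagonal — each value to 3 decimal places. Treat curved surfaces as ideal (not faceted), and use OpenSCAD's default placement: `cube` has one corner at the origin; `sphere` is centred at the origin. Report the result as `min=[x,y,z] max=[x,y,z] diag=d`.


A = translate([-7.7, -6, -2.3]) cube([13, 2.7, 17]) → bbox [-7.7,-6,-2.3] .. [5.3,-3.3,14.7]
B = sphere(r=8.7) → bbox [-8.7,-8.7,-8.7] .. [8.7,8.7,8.7]
lo = A.lo+B.lo = [-7.7-8.7, -6-8.7, -2.3-8.7] = [-16.400,-14.700,-11.000]
hi = A.hi+B.hi = [5.3+8.7, -3.3+8.7, 14.7+8.7] = [14.000,5.400,23.400]
diag = √(30.4²+20.1²+34.4²) = √2511.53 = 50.115

min=[-16.400,-14.700,-11.000] max=[14.000,5.400,23.400] diag=50.115


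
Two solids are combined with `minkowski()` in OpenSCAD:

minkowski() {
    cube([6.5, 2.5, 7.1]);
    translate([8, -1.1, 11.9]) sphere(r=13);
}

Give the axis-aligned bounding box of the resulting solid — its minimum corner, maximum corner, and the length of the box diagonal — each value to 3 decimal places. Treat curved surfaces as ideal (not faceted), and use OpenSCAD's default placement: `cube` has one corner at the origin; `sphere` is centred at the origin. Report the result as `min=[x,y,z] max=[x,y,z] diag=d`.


min=[-5.000,-14.100,-1.100] max=[27.500,14.400,32.000] diag=54.444

A = translate([8, -1.1, 11.9]) sphere(r=13) → bbox [-5,-14.1,-1.1] .. [21,11.9,24.9]
B = cube([6.5, 2.5, 7.1]) → bbox [0,0,0] .. [6.5,2.5,7.1]
lo = A.lo+B.lo = [-5+0, -14.1+0, -1.1+0] = [-5.000,-14.100,-1.100]
hi = A.hi+B.hi = [21+6.5, 11.9+2.5, 24.9+7.1] = [27.500,14.400,32.000]
diag = √(32.5²+28.5²+33.1²) = √2964.11 = 54.444


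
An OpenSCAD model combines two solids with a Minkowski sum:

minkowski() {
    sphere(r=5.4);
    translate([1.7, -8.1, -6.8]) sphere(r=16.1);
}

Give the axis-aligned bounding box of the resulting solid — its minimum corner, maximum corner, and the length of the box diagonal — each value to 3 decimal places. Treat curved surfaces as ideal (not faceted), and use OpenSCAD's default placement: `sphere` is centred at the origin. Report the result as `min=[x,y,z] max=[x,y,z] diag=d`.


A = translate([1.7, -8.1, -6.8]) sphere(r=16.1) → bbox [-14.4,-24.2,-22.9] .. [17.8,8,9.3]
B = sphere(r=5.4) → bbox [-5.4,-5.4,-5.4] .. [5.4,5.4,5.4]
lo = A.lo+B.lo = [-14.4-5.4, -24.2-5.4, -22.9-5.4] = [-19.800,-29.600,-28.300]
hi = A.hi+B.hi = [17.8+5.4, 8+5.4, 9.3+5.4] = [23.200,13.400,14.700]
diag = √(43²+43²+43²) = √5547 = 74.478

min=[-19.800,-29.600,-28.300] max=[23.200,13.400,14.700] diag=74.478


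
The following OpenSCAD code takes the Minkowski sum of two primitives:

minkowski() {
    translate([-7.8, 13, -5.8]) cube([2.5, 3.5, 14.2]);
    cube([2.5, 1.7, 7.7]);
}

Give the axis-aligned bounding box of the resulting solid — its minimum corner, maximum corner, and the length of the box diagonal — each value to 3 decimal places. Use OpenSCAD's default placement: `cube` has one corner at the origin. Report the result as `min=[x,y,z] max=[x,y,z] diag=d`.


A = translate([-7.8, 13, -5.8]) cube([2.5, 3.5, 14.2]) → bbox [-7.8,13,-5.8] .. [-5.3,16.5,8.4]
B = cube([2.5, 1.7, 7.7]) → bbox [0,0,0] .. [2.5,1.7,7.7]
lo = A.lo+B.lo = [-7.8+0, 13+0, -5.8+0] = [-7.800,13.000,-5.800]
hi = A.hi+B.hi = [-5.3+2.5, 16.5+1.7, 8.4+7.7] = [-2.800,18.200,16.100]
diag = √(5²+5.2²+21.9²) = √531.65 = 23.058

min=[-7.800,13.000,-5.800] max=[-2.800,18.200,16.100] diag=23.058


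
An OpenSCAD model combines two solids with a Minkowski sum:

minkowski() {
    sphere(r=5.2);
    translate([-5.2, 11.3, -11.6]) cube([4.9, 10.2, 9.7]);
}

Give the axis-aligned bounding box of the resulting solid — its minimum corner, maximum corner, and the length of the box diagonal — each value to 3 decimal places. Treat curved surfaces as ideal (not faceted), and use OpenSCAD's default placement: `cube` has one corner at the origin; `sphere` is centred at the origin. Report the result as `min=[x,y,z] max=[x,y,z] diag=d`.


min=[-10.400,6.100,-16.800] max=[4.900,26.700,3.300] diag=32.595

A = translate([-5.2, 11.3, -11.6]) cube([4.9, 10.2, 9.7]) → bbox [-5.2,11.3,-11.6] .. [-0.3,21.5,-1.9]
B = sphere(r=5.2) → bbox [-5.2,-5.2,-5.2] .. [5.2,5.2,5.2]
lo = A.lo+B.lo = [-5.2-5.2, 11.3-5.2, -11.6-5.2] = [-10.400,6.100,-16.800]
hi = A.hi+B.hi = [-0.3+5.2, 21.5+5.2, -1.9+5.2] = [4.900,26.700,3.300]
diag = √(15.3²+20.6²+20.1²) = √1062.46 = 32.595


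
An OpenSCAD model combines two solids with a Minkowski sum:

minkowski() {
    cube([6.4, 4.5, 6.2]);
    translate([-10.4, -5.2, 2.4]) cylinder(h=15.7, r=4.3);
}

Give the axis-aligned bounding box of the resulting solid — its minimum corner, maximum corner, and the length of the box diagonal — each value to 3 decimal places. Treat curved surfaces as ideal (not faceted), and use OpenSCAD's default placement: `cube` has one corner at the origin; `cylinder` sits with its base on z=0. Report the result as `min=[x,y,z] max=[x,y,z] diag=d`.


min=[-14.700,-9.500,2.400] max=[0.300,3.600,24.300] diag=29.601

A = translate([-10.4, -5.2, 2.4]) cylinder(h=15.7, r=4.3) → bbox [-14.7,-9.5,2.4] .. [-6.1,-0.9,18.1]
B = cube([6.4, 4.5, 6.2]) → bbox [0,0,0] .. [6.4,4.5,6.2]
lo = A.lo+B.lo = [-14.7+0, -9.5+0, 2.4+0] = [-14.700,-9.500,2.400]
hi = A.hi+B.hi = [-6.1+6.4, -0.9+4.5, 18.1+6.2] = [0.300,3.600,24.300]
diag = √(15²+13.1²+21.9²) = √876.22 = 29.601


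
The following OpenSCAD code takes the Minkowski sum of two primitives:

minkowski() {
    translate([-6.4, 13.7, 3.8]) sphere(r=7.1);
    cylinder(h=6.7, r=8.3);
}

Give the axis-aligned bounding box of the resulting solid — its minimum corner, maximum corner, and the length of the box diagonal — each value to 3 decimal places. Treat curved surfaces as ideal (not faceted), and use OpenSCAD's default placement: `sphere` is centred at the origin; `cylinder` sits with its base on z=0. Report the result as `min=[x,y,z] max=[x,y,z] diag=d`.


A = translate([-6.4, 13.7, 3.8]) sphere(r=7.1) → bbox [-13.5,6.6,-3.3] .. [0.7,20.8,10.9]
B = cylinder(h=6.7, r=8.3) → bbox [-8.3,-8.3,0] .. [8.3,8.3,6.7]
lo = A.lo+B.lo = [-13.5-8.3, 6.6-8.3, -3.3+0] = [-21.800,-1.700,-3.300]
hi = A.hi+B.hi = [0.7+8.3, 20.8+8.3, 10.9+6.7] = [9.000,29.100,17.600]
diag = √(30.8²+30.8²+20.9²) = √2334.09 = 48.312

min=[-21.800,-1.700,-3.300] max=[9.000,29.100,17.600] diag=48.312


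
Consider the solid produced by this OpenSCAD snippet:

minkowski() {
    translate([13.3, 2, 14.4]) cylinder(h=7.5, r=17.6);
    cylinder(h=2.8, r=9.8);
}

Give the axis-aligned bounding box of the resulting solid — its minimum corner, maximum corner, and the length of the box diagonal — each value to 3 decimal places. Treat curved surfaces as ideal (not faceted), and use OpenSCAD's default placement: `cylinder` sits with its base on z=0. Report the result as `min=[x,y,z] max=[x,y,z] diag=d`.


min=[-14.100,-25.400,14.400] max=[40.700,29.400,24.700] diag=78.180

A = translate([13.3, 2, 14.4]) cylinder(h=7.5, r=17.6) → bbox [-4.3,-15.6,14.4] .. [30.9,19.6,21.9]
B = cylinder(h=2.8, r=9.8) → bbox [-9.8,-9.8,0] .. [9.8,9.8,2.8]
lo = A.lo+B.lo = [-4.3-9.8, -15.6-9.8, 14.4+0] = [-14.100,-25.400,14.400]
hi = A.hi+B.hi = [30.9+9.8, 19.6+9.8, 21.9+2.8] = [40.700,29.400,24.700]
diag = √(54.8²+54.8²+10.3²) = √6112.17 = 78.180


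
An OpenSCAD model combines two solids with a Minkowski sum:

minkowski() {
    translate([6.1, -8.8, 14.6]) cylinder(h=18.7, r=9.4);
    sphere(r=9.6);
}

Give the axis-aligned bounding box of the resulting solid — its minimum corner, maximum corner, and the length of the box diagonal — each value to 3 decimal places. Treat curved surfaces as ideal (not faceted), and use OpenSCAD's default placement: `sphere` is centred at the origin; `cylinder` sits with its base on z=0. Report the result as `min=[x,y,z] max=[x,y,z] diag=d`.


A = translate([6.1, -8.8, 14.6]) cylinder(h=18.7, r=9.4) → bbox [-3.3,-18.2,14.6] .. [15.5,0.6,33.3]
B = sphere(r=9.6) → bbox [-9.6,-9.6,-9.6] .. [9.6,9.6,9.6]
lo = A.lo+B.lo = [-3.3-9.6, -18.2-9.6, 14.6-9.6] = [-12.900,-27.800,5.000]
hi = A.hi+B.hi = [15.5+9.6, 0.6+9.6, 33.3+9.6] = [25.100,10.200,42.900]
diag = √(38²+38²+37.9²) = √4324.41 = 65.760

min=[-12.900,-27.800,5.000] max=[25.100,10.200,42.900] diag=65.760


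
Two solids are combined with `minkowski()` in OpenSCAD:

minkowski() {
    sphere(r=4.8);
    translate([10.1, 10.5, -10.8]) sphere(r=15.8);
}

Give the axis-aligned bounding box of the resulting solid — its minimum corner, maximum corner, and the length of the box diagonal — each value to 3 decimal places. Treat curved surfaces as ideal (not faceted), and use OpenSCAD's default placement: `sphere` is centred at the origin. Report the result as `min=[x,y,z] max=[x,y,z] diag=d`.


A = translate([10.1, 10.5, -10.8]) sphere(r=15.8) → bbox [-5.7,-5.3,-26.6] .. [25.9,26.3,5]
B = sphere(r=4.8) → bbox [-4.8,-4.8,-4.8] .. [4.8,4.8,4.8]
lo = A.lo+B.lo = [-5.7-4.8, -5.3-4.8, -26.6-4.8] = [-10.500,-10.100,-31.400]
hi = A.hi+B.hi = [25.9+4.8, 26.3+4.8, 5+4.8] = [30.700,31.100,9.800]
diag = √(41.2²+41.2²+41.2²) = √5092.32 = 71.360

min=[-10.500,-10.100,-31.400] max=[30.700,31.100,9.800] diag=71.360


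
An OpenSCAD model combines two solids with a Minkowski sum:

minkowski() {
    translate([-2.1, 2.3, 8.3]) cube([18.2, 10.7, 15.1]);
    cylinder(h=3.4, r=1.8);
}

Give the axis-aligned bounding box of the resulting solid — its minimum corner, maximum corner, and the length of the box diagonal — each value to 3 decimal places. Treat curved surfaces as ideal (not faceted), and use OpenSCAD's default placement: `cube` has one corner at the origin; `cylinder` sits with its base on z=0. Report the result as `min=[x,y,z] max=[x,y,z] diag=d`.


min=[-3.900,0.500,8.300] max=[17.900,14.800,26.800] diag=31.968

A = translate([-2.1, 2.3, 8.3]) cube([18.2, 10.7, 15.1]) → bbox [-2.1,2.3,8.3] .. [16.1,13,23.4]
B = cylinder(h=3.4, r=1.8) → bbox [-1.8,-1.8,0] .. [1.8,1.8,3.4]
lo = A.lo+B.lo = [-2.1-1.8, 2.3-1.8, 8.3+0] = [-3.900,0.500,8.300]
hi = A.hi+B.hi = [16.1+1.8, 13+1.8, 23.4+3.4] = [17.900,14.800,26.800]
diag = √(21.8²+14.3²+18.5²) = √1021.98 = 31.968


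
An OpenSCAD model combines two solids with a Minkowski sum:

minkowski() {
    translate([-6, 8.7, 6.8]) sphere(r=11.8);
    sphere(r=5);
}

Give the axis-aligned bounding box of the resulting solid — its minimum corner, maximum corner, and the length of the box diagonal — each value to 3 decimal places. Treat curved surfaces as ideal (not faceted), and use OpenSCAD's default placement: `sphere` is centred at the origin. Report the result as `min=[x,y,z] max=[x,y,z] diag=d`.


min=[-22.800,-8.100,-10.000] max=[10.800,25.500,23.600] diag=58.197

A = translate([-6, 8.7, 6.8]) sphere(r=11.8) → bbox [-17.8,-3.1,-5] .. [5.8,20.5,18.6]
B = sphere(r=5) → bbox [-5,-5,-5] .. [5,5,5]
lo = A.lo+B.lo = [-17.8-5, -3.1-5, -5-5] = [-22.800,-8.100,-10.000]
hi = A.hi+B.hi = [5.8+5, 20.5+5, 18.6+5] = [10.800,25.500,23.600]
diag = √(33.6²+33.6²+33.6²) = √3386.88 = 58.197


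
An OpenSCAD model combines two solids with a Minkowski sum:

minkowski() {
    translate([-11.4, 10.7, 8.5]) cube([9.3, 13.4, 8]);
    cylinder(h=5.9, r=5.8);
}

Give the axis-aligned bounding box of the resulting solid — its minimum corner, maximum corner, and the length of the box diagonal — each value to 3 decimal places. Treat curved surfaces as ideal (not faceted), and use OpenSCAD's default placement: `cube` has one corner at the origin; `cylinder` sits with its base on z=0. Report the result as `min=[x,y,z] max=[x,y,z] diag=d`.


min=[-17.200,4.900,8.500] max=[3.700,29.900,22.400] diag=35.426

A = translate([-11.4, 10.7, 8.5]) cube([9.3, 13.4, 8]) → bbox [-11.4,10.7,8.5] .. [-2.1,24.1,16.5]
B = cylinder(h=5.9, r=5.8) → bbox [-5.8,-5.8,0] .. [5.8,5.8,5.9]
lo = A.lo+B.lo = [-11.4-5.8, 10.7-5.8, 8.5+0] = [-17.200,4.900,8.500]
hi = A.hi+B.hi = [-2.1+5.8, 24.1+5.8, 16.5+5.9] = [3.700,29.900,22.400]
diag = √(20.9²+25²+13.9²) = √1255.02 = 35.426


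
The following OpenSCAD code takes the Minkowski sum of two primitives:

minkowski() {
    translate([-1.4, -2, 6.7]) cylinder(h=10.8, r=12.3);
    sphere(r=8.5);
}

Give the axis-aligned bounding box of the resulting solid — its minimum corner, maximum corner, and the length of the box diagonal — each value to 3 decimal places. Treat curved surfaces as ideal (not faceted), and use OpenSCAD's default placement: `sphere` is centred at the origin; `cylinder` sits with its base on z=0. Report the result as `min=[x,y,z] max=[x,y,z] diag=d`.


A = translate([-1.4, -2, 6.7]) cylinder(h=10.8, r=12.3) → bbox [-13.7,-14.3,6.7] .. [10.9,10.3,17.5]
B = sphere(r=8.5) → bbox [-8.5,-8.5,-8.5] .. [8.5,8.5,8.5]
lo = A.lo+B.lo = [-13.7-8.5, -14.3-8.5, 6.7-8.5] = [-22.200,-22.800,-1.800]
hi = A.hi+B.hi = [10.9+8.5, 10.3+8.5, 17.5+8.5] = [19.400,18.800,26.000]
diag = √(41.6²+41.6²+27.8²) = √4233.96 = 65.069

min=[-22.200,-22.800,-1.800] max=[19.400,18.800,26.000] diag=65.069


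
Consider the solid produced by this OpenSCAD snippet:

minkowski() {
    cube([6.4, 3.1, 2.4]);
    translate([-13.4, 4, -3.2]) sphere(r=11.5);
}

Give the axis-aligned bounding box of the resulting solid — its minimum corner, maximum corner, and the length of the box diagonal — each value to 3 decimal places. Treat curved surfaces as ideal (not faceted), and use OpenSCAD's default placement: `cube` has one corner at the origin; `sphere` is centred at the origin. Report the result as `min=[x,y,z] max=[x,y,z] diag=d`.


min=[-24.900,-7.500,-14.700] max=[4.500,18.600,10.700] diag=46.805

A = translate([-13.4, 4, -3.2]) sphere(r=11.5) → bbox [-24.9,-7.5,-14.7] .. [-1.9,15.5,8.3]
B = cube([6.4, 3.1, 2.4]) → bbox [0,0,0] .. [6.4,3.1,2.4]
lo = A.lo+B.lo = [-24.9+0, -7.5+0, -14.7+0] = [-24.900,-7.500,-14.700]
hi = A.hi+B.hi = [-1.9+6.4, 15.5+3.1, 8.3+2.4] = [4.500,18.600,10.700]
diag = √(29.4²+26.1²+25.4²) = √2190.73 = 46.805


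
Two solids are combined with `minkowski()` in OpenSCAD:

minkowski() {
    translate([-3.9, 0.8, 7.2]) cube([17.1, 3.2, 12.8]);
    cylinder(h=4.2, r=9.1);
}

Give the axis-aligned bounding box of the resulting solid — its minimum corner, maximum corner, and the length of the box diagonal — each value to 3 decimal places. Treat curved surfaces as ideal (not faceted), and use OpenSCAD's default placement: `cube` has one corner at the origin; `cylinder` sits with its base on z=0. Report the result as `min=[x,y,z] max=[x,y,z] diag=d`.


A = translate([-3.9, 0.8, 7.2]) cube([17.1, 3.2, 12.8]) → bbox [-3.9,0.8,7.2] .. [13.2,4,20]
B = cylinder(h=4.2, r=9.1) → bbox [-9.1,-9.1,0] .. [9.1,9.1,4.2]
lo = A.lo+B.lo = [-3.9-9.1, 0.8-9.1, 7.2+0] = [-13.000,-8.300,7.200]
hi = A.hi+B.hi = [13.2+9.1, 4+9.1, 20+4.2] = [22.300,13.100,24.200]
diag = √(35.3²+21.4²+17²) = √1993.05 = 44.644

min=[-13.000,-8.300,7.200] max=[22.300,13.100,24.200] diag=44.644


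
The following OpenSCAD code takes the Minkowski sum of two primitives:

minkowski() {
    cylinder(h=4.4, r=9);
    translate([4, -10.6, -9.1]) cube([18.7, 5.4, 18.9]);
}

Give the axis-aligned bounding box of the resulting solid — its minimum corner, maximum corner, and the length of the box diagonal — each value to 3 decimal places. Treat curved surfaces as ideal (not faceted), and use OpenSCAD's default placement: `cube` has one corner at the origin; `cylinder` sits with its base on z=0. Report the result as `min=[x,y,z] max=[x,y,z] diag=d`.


min=[-5.000,-19.600,-9.100] max=[31.700,3.800,14.200] diag=49.369

A = translate([4, -10.6, -9.1]) cube([18.7, 5.4, 18.9]) → bbox [4,-10.6,-9.1] .. [22.7,-5.2,9.8]
B = cylinder(h=4.4, r=9) → bbox [-9,-9,0] .. [9,9,4.4]
lo = A.lo+B.lo = [4-9, -10.6-9, -9.1+0] = [-5.000,-19.600,-9.100]
hi = A.hi+B.hi = [22.7+9, -5.2+9, 9.8+4.4] = [31.700,3.800,14.200]
diag = √(36.7²+23.4²+23.3²) = √2437.34 = 49.369


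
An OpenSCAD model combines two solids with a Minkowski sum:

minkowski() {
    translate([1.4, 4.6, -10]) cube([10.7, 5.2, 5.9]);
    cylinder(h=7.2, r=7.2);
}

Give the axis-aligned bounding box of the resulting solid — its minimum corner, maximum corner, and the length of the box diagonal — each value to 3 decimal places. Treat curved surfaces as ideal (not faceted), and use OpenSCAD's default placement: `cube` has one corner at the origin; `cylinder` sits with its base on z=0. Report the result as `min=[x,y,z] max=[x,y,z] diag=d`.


A = translate([1.4, 4.6, -10]) cube([10.7, 5.2, 5.9]) → bbox [1.4,4.6,-10] .. [12.1,9.8,-4.1]
B = cylinder(h=7.2, r=7.2) → bbox [-7.2,-7.2,0] .. [7.2,7.2,7.2]
lo = A.lo+B.lo = [1.4-7.2, 4.6-7.2, -10+0] = [-5.800,-2.600,-10.000]
hi = A.hi+B.hi = [12.1+7.2, 9.8+7.2, -4.1+7.2] = [19.300,17.000,3.100]
diag = √(25.1²+19.6²+13.1²) = √1185.78 = 34.435

min=[-5.800,-2.600,-10.000] max=[19.300,17.000,3.100] diag=34.435


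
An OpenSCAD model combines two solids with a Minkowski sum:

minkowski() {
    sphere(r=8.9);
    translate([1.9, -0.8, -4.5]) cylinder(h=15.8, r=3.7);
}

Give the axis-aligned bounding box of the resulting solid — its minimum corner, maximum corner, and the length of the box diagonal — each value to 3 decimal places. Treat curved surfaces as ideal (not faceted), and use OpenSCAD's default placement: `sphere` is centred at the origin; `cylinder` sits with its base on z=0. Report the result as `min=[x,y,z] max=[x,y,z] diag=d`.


A = translate([1.9, -0.8, -4.5]) cylinder(h=15.8, r=3.7) → bbox [-1.8,-4.5,-4.5] .. [5.6,2.9,11.3]
B = sphere(r=8.9) → bbox [-8.9,-8.9,-8.9] .. [8.9,8.9,8.9]
lo = A.lo+B.lo = [-1.8-8.9, -4.5-8.9, -4.5-8.9] = [-10.700,-13.400,-13.400]
hi = A.hi+B.hi = [5.6+8.9, 2.9+8.9, 11.3+8.9] = [14.500,11.800,20.200]
diag = √(25.2²+25.2²+33.6²) = √2399.04 = 48.980

min=[-10.700,-13.400,-13.400] max=[14.500,11.800,20.200] diag=48.980
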